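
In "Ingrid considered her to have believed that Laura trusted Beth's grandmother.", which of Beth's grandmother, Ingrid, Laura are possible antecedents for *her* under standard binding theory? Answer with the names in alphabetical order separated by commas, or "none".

none

*her* is a pronoun; Principle B requires it to be free in its binding domain — the matrix clause.
— Beth's grandmother: object of the clause headed by 'trusted'; is c-commanded by the pronoun; coreference would bind this R-expression — blocked (Principle C).
— Ingrid: subject of the matrix clause; c-commands the pronoun within its binding domain — blocked (Principle B).
— Laura: subject of the clause headed by 'trusted'; is c-commanded by the pronoun; coreference would bind this R-expression — blocked (Principle C).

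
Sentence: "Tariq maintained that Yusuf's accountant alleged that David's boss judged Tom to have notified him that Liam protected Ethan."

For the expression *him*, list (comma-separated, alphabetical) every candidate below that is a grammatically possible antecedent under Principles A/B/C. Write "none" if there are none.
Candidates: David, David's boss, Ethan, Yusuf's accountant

*him* is a pronoun; Principle B requires it to be free in its binding domain — the clause headed by 'notified'.
— David: possessor inside the subject DP of the clause headed by 'judged'; does not c-command the pronoun — Principle B does not apply; allowed.
— David's boss: subject of the clause headed by 'judged'; c-commands the pronoun but lies outside its binding domain — allowed.
— Ethan: object of the clause headed by 'protected'; is c-commanded by the pronoun; coreference would bind this R-expression — blocked (Principle C).
— Yusuf's accountant: subject of the clause headed by 'alleged'; c-commands the pronoun but lies outside its binding domain — allowed.

David, David's boss, Yusuf's accountant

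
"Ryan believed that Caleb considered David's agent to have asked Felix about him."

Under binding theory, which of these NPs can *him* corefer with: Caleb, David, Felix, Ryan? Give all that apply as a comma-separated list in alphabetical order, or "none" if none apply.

*him* is a pronoun; Principle B requires it to be free in its binding domain — the clause headed by 'asked'.
— Caleb: subject of the clause headed by 'considered'; c-commands the pronoun but lies outside its binding domain — allowed.
— David: possessor inside the subject DP of the clause headed by 'asked'; does not c-command the pronoun — Principle B does not apply; allowed.
— Felix: object of the clause headed by 'asked'; c-commands the pronoun within its binding domain — blocked (Principle B).
— Ryan: subject of the matrix clause; c-commands the pronoun but lies outside its binding domain — allowed.

Caleb, David, Ryan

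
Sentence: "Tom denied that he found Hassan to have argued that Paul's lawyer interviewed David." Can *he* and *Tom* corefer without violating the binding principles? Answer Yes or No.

Yes

*Tom* is an R-expression; Principle C requires it to be free (not bound by any c-commanding expression).
— he: subject of the clause headed by 'found'; the pronoun does not c-command the R-expression — coreference allowed.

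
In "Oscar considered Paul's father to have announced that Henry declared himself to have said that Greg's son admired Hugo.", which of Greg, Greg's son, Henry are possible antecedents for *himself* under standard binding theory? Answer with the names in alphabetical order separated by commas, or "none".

Henry

*himself* is a reflexive; Principle A requires it to be bound within its binding domain — the clause headed by 'declared'.
— Greg: possessor inside the subject DP of the clause headed by 'admired'; does not c-command the reflexive — cannot bind it (Principle A).
— Greg's son: subject of the clause headed by 'admired'; does not c-command the reflexive — cannot bind it (Principle A).
— Henry: subject of the clause headed by 'declared'; c-commands the reflexive within its binding domain — allowed (Principle A).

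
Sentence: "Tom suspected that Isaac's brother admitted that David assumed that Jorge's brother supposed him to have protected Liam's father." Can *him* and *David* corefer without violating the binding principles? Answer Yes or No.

*David* is an R-expression; Principle C requires it to be free (not bound by any c-commanding expression).
— him: subject of the clause headed by 'protected'; the pronoun does not c-command the R-expression — coreference allowed.

Yes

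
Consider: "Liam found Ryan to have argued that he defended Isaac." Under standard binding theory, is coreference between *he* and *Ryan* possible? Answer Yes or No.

Yes

*Ryan* is an R-expression; Principle C requires it to be free (not bound by any c-commanding expression).
— he: subject of the clause headed by 'defended'; the pronoun does not c-command the R-expression — coreference allowed.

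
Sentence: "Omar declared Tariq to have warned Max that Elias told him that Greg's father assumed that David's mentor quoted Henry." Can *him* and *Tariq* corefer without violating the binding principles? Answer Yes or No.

*Tariq* is an R-expression; Principle C requires it to be free (not bound by any c-commanding expression).
— him: object of the clause headed by 'told'; the pronoun does not c-command the R-expression — coreference allowed.

Yes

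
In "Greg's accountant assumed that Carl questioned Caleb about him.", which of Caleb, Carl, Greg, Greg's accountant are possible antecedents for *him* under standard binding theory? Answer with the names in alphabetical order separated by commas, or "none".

*him* is a pronoun; Principle B requires it to be free in its binding domain — the clause headed by 'questioned'.
— Caleb: object of the clause headed by 'questioned'; c-commands the pronoun within its binding domain — blocked (Principle B).
— Carl: subject of the clause headed by 'questioned'; c-commands the pronoun within its binding domain — blocked (Principle B).
— Greg: possessor inside the subject DP of the matrix clause; does not c-command the pronoun — Principle B does not apply; allowed.
— Greg's accountant: subject of the matrix clause; c-commands the pronoun but lies outside its binding domain — allowed.

Greg, Greg's accountant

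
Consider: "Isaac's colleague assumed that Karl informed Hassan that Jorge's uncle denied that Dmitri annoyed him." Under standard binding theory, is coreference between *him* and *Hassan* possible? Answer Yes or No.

Yes

*Hassan* is an R-expression; Principle C requires it to be free (not bound by any c-commanding expression).
— him: object of the clause headed by 'annoyed'; the pronoun does not c-command the R-expression — coreference allowed.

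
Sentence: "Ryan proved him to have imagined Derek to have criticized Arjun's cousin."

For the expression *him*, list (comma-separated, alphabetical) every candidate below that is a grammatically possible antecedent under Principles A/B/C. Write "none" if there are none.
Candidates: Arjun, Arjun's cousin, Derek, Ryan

*him* is a pronoun; Principle B requires it to be free in its binding domain — the matrix clause.
— Arjun: possessor inside the object DP of the clause headed by 'criticized'; is c-commanded by the pronoun; coreference would bind this R-expression — blocked (Principle C).
— Arjun's cousin: object of the clause headed by 'criticized'; is c-commanded by the pronoun; coreference would bind this R-expression — blocked (Principle C).
— Derek: subject of the clause headed by 'criticized'; is c-commanded by the pronoun; coreference would bind this R-expression — blocked (Principle C).
— Ryan: subject of the matrix clause; c-commands the pronoun within its binding domain — blocked (Principle B).

none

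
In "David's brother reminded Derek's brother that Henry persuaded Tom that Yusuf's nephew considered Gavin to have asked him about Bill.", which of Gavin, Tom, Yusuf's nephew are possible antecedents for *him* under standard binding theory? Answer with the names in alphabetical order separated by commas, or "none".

Tom, Yusuf's nephew

*him* is a pronoun; Principle B requires it to be free in its binding domain — the clause headed by 'asked'.
— Gavin: subject of the clause headed by 'asked'; c-commands the pronoun within its binding domain — blocked (Principle B).
— Tom: object of the clause headed by 'persuaded'; c-commands the pronoun but lies outside its binding domain — allowed.
— Yusuf's nephew: subject of the clause headed by 'considered'; c-commands the pronoun but lies outside its binding domain — allowed.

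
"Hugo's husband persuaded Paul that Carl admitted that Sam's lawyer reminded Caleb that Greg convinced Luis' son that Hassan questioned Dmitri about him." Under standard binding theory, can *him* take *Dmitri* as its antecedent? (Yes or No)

No

*him* is a pronoun; Principle B requires it to be free in its binding domain — the clause headed by 'questioned'.
— Dmitri: object of the clause headed by 'questioned'; c-commands the pronoun within its binding domain — blocked (Principle B).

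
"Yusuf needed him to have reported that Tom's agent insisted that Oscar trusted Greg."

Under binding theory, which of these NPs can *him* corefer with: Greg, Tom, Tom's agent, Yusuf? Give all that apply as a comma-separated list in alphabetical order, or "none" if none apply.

none

*him* is a pronoun; Principle B requires it to be free in its binding domain — the matrix clause.
— Greg: object of the clause headed by 'trusted'; is c-commanded by the pronoun; coreference would bind this R-expression — blocked (Principle C).
— Tom: possessor inside the subject DP of the clause headed by 'insisted'; is c-commanded by the pronoun; coreference would bind this R-expression — blocked (Principle C).
— Tom's agent: subject of the clause headed by 'insisted'; is c-commanded by the pronoun; coreference would bind this R-expression — blocked (Principle C).
— Yusuf: subject of the matrix clause; c-commands the pronoun within its binding domain — blocked (Principle B).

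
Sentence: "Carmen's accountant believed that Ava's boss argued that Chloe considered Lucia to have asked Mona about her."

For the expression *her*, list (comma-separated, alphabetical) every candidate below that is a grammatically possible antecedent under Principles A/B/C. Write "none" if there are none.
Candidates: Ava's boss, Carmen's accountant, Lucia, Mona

Ava's boss, Carmen's accountant

*her* is a pronoun; Principle B requires it to be free in its binding domain — the clause headed by 'asked'.
— Ava's boss: subject of the clause headed by 'argued'; c-commands the pronoun but lies outside its binding domain — allowed.
— Carmen's accountant: subject of the matrix clause; c-commands the pronoun but lies outside its binding domain — allowed.
— Lucia: subject of the clause headed by 'asked'; c-commands the pronoun within its binding domain — blocked (Principle B).
— Mona: object of the clause headed by 'asked'; c-commands the pronoun within its binding domain — blocked (Principle B).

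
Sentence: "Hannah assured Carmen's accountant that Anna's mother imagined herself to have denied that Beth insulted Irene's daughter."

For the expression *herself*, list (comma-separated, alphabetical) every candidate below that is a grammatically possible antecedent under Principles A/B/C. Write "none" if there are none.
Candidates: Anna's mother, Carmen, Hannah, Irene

Anna's mother

*herself* is a reflexive; Principle A requires it to be bound within its binding domain — the clause headed by 'imagined'.
— Anna's mother: subject of the clause headed by 'imagined'; c-commands the reflexive within its binding domain — allowed (Principle A).
— Carmen: possessor inside the object DP of the matrix clause; does not c-command the reflexive — cannot bind it (Principle A).
— Hannah: subject of the matrix clause; c-commands the reflexive but lies outside its binding domain — cannot bind it (Principle A).
— Irene: possessor inside the object DP of the clause headed by 'insulted'; does not c-command the reflexive — cannot bind it (Principle A).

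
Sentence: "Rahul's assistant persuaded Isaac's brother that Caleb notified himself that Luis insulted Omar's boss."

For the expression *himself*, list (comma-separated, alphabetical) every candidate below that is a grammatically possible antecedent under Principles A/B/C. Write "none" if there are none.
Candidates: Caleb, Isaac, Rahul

Caleb

*himself* is a reflexive; Principle A requires it to be bound within its binding domain — the clause headed by 'notified'.
— Caleb: subject of the clause headed by 'notified'; c-commands the reflexive within its binding domain — allowed (Principle A).
— Isaac: possessor inside the object DP of the matrix clause; does not c-command the reflexive — cannot bind it (Principle A).
— Rahul: possessor inside the subject DP of the matrix clause; does not c-command the reflexive — cannot bind it (Principle A).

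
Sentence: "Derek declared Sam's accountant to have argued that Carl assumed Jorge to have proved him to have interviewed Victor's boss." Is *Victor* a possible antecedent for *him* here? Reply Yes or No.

No

*him* is a pronoun; Principle B requires it to be free in its binding domain — the clause headed by 'proved'.
— Victor: possessor inside the object DP of the clause headed by 'interviewed'; is c-commanded by the pronoun; coreference would bind this R-expression — blocked (Principle C).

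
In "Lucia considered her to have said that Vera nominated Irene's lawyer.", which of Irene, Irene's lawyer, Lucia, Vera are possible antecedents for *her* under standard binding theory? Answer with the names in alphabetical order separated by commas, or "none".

none

*her* is a pronoun; Principle B requires it to be free in its binding domain — the matrix clause.
— Irene: possessor inside the object DP of the clause headed by 'nominated'; is c-commanded by the pronoun; coreference would bind this R-expression — blocked (Principle C).
— Irene's lawyer: object of the clause headed by 'nominated'; is c-commanded by the pronoun; coreference would bind this R-expression — blocked (Principle C).
— Lucia: subject of the matrix clause; c-commands the pronoun within its binding domain — blocked (Principle B).
— Vera: subject of the clause headed by 'nominated'; is c-commanded by the pronoun; coreference would bind this R-expression — blocked (Principle C).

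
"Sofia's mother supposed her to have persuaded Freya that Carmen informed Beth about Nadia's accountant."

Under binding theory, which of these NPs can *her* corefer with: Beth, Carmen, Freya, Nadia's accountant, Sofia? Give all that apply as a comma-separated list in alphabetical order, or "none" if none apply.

Sofia

*her* is a pronoun; Principle B requires it to be free in its binding domain — the matrix clause.
— Beth: object of the clause headed by 'informed'; is c-commanded by the pronoun; coreference would bind this R-expression — blocked (Principle C).
— Carmen: subject of the clause headed by 'informed'; is c-commanded by the pronoun; coreference would bind this R-expression — blocked (Principle C).
— Freya: object of the clause headed by 'persuaded'; is c-commanded by the pronoun; coreference would bind this R-expression — blocked (Principle C).
— Nadia's accountant: second object of the clause headed by 'informed'; is c-commanded by the pronoun; coreference would bind this R-expression — blocked (Principle C).
— Sofia: possessor inside the subject DP of the matrix clause; does not c-command the pronoun — Principle B does not apply; allowed.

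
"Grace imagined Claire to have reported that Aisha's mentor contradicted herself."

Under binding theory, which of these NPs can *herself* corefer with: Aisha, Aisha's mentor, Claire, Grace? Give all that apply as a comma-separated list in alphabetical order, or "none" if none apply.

*herself* is a reflexive; Principle A requires it to be bound within its binding domain — the clause headed by 'contradicted'.
— Aisha: possessor inside the subject DP of the clause headed by 'contradicted'; does not c-command the reflexive — cannot bind it (Principle A).
— Aisha's mentor: subject of the clause headed by 'contradicted'; c-commands the reflexive within its binding domain — allowed (Principle A).
— Claire: subject of the clause headed by 'reported'; c-commands the reflexive but lies outside its binding domain — cannot bind it (Principle A).
— Grace: subject of the matrix clause; c-commands the reflexive but lies outside its binding domain — cannot bind it (Principle A).

Aisha's mentor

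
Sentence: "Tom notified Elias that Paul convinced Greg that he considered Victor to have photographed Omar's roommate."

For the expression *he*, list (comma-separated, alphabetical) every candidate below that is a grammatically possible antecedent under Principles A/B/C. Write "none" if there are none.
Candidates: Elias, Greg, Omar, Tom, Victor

Elias, Greg, Tom

*he* is a pronoun; Principle B requires it to be free in its binding domain — the clause headed by 'considered'.
— Elias: object of the matrix clause; c-commands the pronoun but lies outside its binding domain — allowed.
— Greg: object of the clause headed by 'convinced'; c-commands the pronoun but lies outside its binding domain — allowed.
— Omar: possessor inside the object DP of the clause headed by 'photographed'; is c-commanded by the pronoun; coreference would bind this R-expression — blocked (Principle C).
— Tom: subject of the matrix clause; c-commands the pronoun but lies outside its binding domain — allowed.
— Victor: subject of the clause headed by 'photographed'; is c-commanded by the pronoun; coreference would bind this R-expression — blocked (Principle C).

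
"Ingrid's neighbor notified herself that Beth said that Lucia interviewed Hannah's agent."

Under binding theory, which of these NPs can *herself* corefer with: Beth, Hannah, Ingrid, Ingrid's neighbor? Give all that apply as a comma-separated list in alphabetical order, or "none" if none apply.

*herself* is a reflexive; Principle A requires it to be bound within its binding domain — the matrix clause.
— Beth: subject of the clause headed by 'said'; does not c-command the reflexive — cannot bind it (Principle A).
— Hannah: possessor inside the object DP of the clause headed by 'interviewed'; does not c-command the reflexive — cannot bind it (Principle A).
— Ingrid: possessor inside the subject DP of the matrix clause; does not c-command the reflexive — cannot bind it (Principle A).
— Ingrid's neighbor: subject of the matrix clause; c-commands the reflexive within its binding domain — allowed (Principle A).

Ingrid's neighbor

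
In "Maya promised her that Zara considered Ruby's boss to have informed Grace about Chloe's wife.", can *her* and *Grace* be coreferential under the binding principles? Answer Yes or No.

No

*Grace* is an R-expression; Principle C requires it to be free (not bound by any c-commanding expression).
— her: object of the matrix clause; the pronoun c-commands the R-expression — coreference blocked (Principle C).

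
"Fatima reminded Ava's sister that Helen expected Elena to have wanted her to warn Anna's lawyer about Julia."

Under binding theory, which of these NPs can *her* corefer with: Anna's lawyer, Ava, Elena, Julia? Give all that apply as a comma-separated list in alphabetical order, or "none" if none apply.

Ava

*her* is a pronoun; Principle B requires it to be free in its binding domain — the clause headed by 'wanted'.
— Anna's lawyer: object of the clause headed by 'warn'; is c-commanded by the pronoun; coreference would bind this R-expression — blocked (Principle C).
— Ava: possessor inside the object DP of the matrix clause; does not c-command the pronoun — Principle B does not apply; allowed.
— Elena: subject of the clause headed by 'wanted'; c-commands the pronoun within its binding domain — blocked (Principle B).
— Julia: second object of the clause headed by 'warn'; is c-commanded by the pronoun; coreference would bind this R-expression — blocked (Principle C).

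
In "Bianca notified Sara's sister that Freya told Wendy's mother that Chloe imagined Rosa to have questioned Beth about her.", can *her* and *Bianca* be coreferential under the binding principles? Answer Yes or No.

Yes

*Bianca* is an R-expression; Principle C requires it to be free (not bound by any c-commanding expression).
— her: second object of the clause headed by 'questioned'; the pronoun does not c-command the R-expression — coreference allowed.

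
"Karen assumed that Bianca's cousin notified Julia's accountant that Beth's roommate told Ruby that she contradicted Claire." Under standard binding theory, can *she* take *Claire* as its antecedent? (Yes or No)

No

*she* is a pronoun; Principle B requires it to be free in its binding domain — the clause headed by 'contradicted'.
— Claire: object of the clause headed by 'contradicted'; is c-commanded by the pronoun; coreference would bind this R-expression — blocked (Principle C).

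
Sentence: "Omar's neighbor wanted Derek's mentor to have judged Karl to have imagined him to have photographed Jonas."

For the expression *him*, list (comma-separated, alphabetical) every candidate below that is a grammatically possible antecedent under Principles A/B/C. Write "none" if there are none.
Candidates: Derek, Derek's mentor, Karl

Derek, Derek's mentor

*him* is a pronoun; Principle B requires it to be free in its binding domain — the clause headed by 'imagined'.
— Derek: possessor inside the subject DP of the clause headed by 'judged'; does not c-command the pronoun — Principle B does not apply; allowed.
— Derek's mentor: subject of the clause headed by 'judged'; c-commands the pronoun but lies outside its binding domain — allowed.
— Karl: subject of the clause headed by 'imagined'; c-commands the pronoun within its binding domain — blocked (Principle B).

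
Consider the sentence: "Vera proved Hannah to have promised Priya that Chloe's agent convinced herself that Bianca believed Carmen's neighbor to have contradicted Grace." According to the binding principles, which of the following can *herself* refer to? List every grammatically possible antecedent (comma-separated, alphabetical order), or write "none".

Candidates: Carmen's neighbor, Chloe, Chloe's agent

Chloe's agent

*herself* is a reflexive; Principle A requires it to be bound within its binding domain — the clause headed by 'convinced'.
— Carmen's neighbor: subject of the clause headed by 'contradicted'; does not c-command the reflexive — cannot bind it (Principle A).
— Chloe: possessor inside the subject DP of the clause headed by 'convinced'; does not c-command the reflexive — cannot bind it (Principle A).
— Chloe's agent: subject of the clause headed by 'convinced'; c-commands the reflexive within its binding domain — allowed (Principle A).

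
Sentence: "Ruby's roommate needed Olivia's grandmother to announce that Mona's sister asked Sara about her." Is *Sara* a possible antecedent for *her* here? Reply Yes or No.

No

*her* is a pronoun; Principle B requires it to be free in its binding domain — the clause headed by 'asked'.
— Sara: object of the clause headed by 'asked'; c-commands the pronoun within its binding domain — blocked (Principle B).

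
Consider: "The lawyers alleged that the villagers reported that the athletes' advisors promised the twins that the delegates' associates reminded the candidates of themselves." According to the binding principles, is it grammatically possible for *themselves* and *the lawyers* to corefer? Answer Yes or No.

No

*themselves* is a reflexive; Principle A requires it to be bound within its binding domain — the clause headed by 'reminded'.
— the lawyers: subject of the matrix clause; c-commands the reflexive but lies outside its binding domain — cannot bind it (Principle A).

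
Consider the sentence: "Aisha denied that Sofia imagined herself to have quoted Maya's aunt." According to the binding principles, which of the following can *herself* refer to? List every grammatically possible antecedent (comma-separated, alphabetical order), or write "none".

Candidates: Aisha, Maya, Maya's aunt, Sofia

Sofia

*herself* is a reflexive; Principle A requires it to be bound within its binding domain — the clause headed by 'imagined'.
— Aisha: subject of the matrix clause; c-commands the reflexive but lies outside its binding domain — cannot bind it (Principle A).
— Maya: possessor inside the object DP of the clause headed by 'quoted'; does not c-command the reflexive — cannot bind it (Principle A).
— Maya's aunt: object of the clause headed by 'quoted'; does not c-command the reflexive — cannot bind it (Principle A).
— Sofia: subject of the clause headed by 'imagined'; c-commands the reflexive within its binding domain — allowed (Principle A).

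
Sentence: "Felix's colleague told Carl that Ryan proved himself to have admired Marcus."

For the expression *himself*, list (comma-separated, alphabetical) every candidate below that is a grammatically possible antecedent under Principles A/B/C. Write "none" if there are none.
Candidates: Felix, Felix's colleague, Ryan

*himself* is a reflexive; Principle A requires it to be bound within its binding domain — the clause headed by 'proved'.
— Felix: possessor inside the subject DP of the matrix clause; does not c-command the reflexive — cannot bind it (Principle A).
— Felix's colleague: subject of the matrix clause; c-commands the reflexive but lies outside its binding domain — cannot bind it (Principle A).
— Ryan: subject of the clause headed by 'proved'; c-commands the reflexive within its binding domain — allowed (Principle A).

Ryan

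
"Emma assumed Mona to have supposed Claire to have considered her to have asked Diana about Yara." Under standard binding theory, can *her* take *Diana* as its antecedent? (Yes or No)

No

*her* is a pronoun; Principle B requires it to be free in its binding domain — the clause headed by 'considered'.
— Diana: object of the clause headed by 'asked'; is c-commanded by the pronoun; coreference would bind this R-expression — blocked (Principle C).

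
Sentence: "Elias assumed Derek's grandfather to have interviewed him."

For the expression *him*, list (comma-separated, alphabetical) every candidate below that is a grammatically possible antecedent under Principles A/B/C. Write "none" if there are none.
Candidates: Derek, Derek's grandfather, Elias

Derek, Elias

*him* is a pronoun; Principle B requires it to be free in its binding domain — the clause headed by 'interviewed'.
— Derek: possessor inside the subject DP of the clause headed by 'interviewed'; does not c-command the pronoun — Principle B does not apply; allowed.
— Derek's grandfather: subject of the clause headed by 'interviewed'; c-commands the pronoun within its binding domain — blocked (Principle B).
— Elias: subject of the matrix clause; c-commands the pronoun but lies outside its binding domain — allowed.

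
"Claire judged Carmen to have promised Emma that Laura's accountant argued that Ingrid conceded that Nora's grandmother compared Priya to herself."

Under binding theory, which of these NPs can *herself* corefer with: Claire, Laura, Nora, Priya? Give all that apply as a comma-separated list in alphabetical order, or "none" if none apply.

Priya

*herself* is a reflexive; Principle A requires it to be bound within its binding domain — the clause headed by 'compared'.
— Claire: subject of the matrix clause; c-commands the reflexive but lies outside its binding domain — cannot bind it (Principle A).
— Laura: possessor inside the subject DP of the clause headed by 'argued'; does not c-command the reflexive — cannot bind it (Principle A).
— Nora: possessor inside the subject DP of the clause headed by 'compared'; does not c-command the reflexive — cannot bind it (Principle A).
— Priya: object of the clause headed by 'compared'; c-commands the reflexive within its binding domain — allowed (Principle A).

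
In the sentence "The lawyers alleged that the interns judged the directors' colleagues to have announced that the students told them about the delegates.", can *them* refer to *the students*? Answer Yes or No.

*them* is a pronoun; Principle B requires it to be free in its binding domain — the clause headed by 'told'.
— the students: subject of the clause headed by 'told'; c-commands the pronoun within its binding domain — blocked (Principle B).

No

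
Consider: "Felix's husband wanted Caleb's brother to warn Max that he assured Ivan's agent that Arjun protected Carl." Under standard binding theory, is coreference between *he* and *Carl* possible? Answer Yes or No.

*Carl* is an R-expression; Principle C requires it to be free (not bound by any c-commanding expression).
— he: subject of the clause headed by 'assured'; the pronoun c-commands the R-expression — coreference blocked (Principle C).

No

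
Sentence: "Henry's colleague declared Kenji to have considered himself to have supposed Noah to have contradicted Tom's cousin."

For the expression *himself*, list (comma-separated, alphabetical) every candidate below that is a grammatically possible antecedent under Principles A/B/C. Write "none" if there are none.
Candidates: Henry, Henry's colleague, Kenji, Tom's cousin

Kenji

*himself* is a reflexive; Principle A requires it to be bound within its binding domain — the clause headed by 'considered'.
— Henry: possessor inside the subject DP of the matrix clause; does not c-command the reflexive — cannot bind it (Principle A).
— Henry's colleague: subject of the matrix clause; c-commands the reflexive but lies outside its binding domain — cannot bind it (Principle A).
— Kenji: subject of the clause headed by 'considered'; c-commands the reflexive within its binding domain — allowed (Principle A).
— Tom's cousin: object of the clause headed by 'contradicted'; does not c-command the reflexive — cannot bind it (Principle A).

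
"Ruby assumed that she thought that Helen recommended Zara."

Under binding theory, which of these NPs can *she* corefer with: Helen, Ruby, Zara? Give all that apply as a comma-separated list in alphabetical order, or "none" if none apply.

Ruby

*she* is a pronoun; Principle B requires it to be free in its binding domain — the clause headed by 'thought'.
— Helen: subject of the clause headed by 'recommended'; is c-commanded by the pronoun; coreference would bind this R-expression — blocked (Principle C).
— Ruby: subject of the matrix clause; c-commands the pronoun but lies outside its binding domain — allowed.
— Zara: object of the clause headed by 'recommended'; is c-commanded by the pronoun; coreference would bind this R-expression — blocked (Principle C).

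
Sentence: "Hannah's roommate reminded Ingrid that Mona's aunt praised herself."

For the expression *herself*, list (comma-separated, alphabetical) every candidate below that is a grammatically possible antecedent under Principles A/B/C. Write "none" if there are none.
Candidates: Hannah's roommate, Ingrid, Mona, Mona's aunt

*herself* is a reflexive; Principle A requires it to be bound within its binding domain — the clause headed by 'praised'.
— Hannah's roommate: subject of the matrix clause; c-commands the reflexive but lies outside its binding domain — cannot bind it (Principle A).
— Ingrid: object of the matrix clause; c-commands the reflexive but lies outside its binding domain — cannot bind it (Principle A).
— Mona: possessor inside the subject DP of the clause headed by 'praised'; does not c-command the reflexive — cannot bind it (Principle A).
— Mona's aunt: subject of the clause headed by 'praised'; c-commands the reflexive within its binding domain — allowed (Principle A).

Mona's aunt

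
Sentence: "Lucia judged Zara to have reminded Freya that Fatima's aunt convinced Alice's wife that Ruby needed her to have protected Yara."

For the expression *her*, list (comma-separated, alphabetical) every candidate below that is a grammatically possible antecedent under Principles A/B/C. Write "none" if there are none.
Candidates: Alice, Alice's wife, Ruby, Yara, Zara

Alice, Alice's wife, Zara

*her* is a pronoun; Principle B requires it to be free in its binding domain — the clause headed by 'needed'.
— Alice: possessor inside the object DP of the clause headed by 'convinced'; does not c-command the pronoun — Principle B does not apply; allowed.
— Alice's wife: object of the clause headed by 'convinced'; c-commands the pronoun but lies outside its binding domain — allowed.
— Ruby: subject of the clause headed by 'needed'; c-commands the pronoun within its binding domain — blocked (Principle B).
— Yara: object of the clause headed by 'protected'; is c-commanded by the pronoun; coreference would bind this R-expression — blocked (Principle C).
— Zara: subject of the clause headed by 'reminded'; c-commands the pronoun but lies outside its binding domain — allowed.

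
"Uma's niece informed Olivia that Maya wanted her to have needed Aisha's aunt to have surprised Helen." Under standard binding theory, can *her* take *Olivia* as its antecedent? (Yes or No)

Yes

*her* is a pronoun; Principle B requires it to be free in its binding domain — the clause headed by 'wanted'.
— Olivia: object of the matrix clause; c-commands the pronoun but lies outside its binding domain — allowed.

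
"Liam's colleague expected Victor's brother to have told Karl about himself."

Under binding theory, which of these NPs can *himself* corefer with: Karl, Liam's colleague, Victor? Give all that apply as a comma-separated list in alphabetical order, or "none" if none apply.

*himself* is a reflexive; Principle A requires it to be bound within its binding domain — the clause headed by 'told'.
— Karl: object of the clause headed by 'told'; c-commands the reflexive within its binding domain — allowed (Principle A).
— Liam's colleague: subject of the matrix clause; c-commands the reflexive but lies outside its binding domain — cannot bind it (Principle A).
— Victor: possessor inside the subject DP of the clause headed by 'told'; does not c-command the reflexive — cannot bind it (Principle A).

Karl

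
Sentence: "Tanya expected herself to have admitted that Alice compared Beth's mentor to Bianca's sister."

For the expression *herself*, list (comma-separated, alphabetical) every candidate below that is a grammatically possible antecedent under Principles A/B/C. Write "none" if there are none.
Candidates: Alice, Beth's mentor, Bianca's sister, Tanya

*herself* is a reflexive; Principle A requires it to be bound within its binding domain — the matrix clause.
— Alice: subject of the clause headed by 'compared'; does not c-command the reflexive — cannot bind it (Principle A).
— Beth's mentor: object of the clause headed by 'compared'; does not c-command the reflexive — cannot bind it (Principle A).
— Bianca's sister: second object of the clause headed by 'compared'; does not c-command the reflexive — cannot bind it (Principle A).
— Tanya: subject of the matrix clause; c-commands the reflexive within its binding domain — allowed (Principle A).

Tanya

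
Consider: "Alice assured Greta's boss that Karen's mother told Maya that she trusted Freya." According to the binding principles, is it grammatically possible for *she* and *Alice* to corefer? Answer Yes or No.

Yes

*she* is a pronoun; Principle B requires it to be free in its binding domain — the clause headed by 'trusted'.
— Alice: subject of the matrix clause; c-commands the pronoun but lies outside its binding domain — allowed.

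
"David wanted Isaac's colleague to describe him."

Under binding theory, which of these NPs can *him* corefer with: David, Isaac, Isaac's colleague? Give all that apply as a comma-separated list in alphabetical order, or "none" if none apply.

David, Isaac

*him* is a pronoun; Principle B requires it to be free in its binding domain — the clause headed by 'describe'.
— David: subject of the matrix clause; c-commands the pronoun but lies outside its binding domain — allowed.
— Isaac: possessor inside the subject DP of the clause headed by 'describe'; does not c-command the pronoun — Principle B does not apply; allowed.
— Isaac's colleague: subject of the clause headed by 'describe'; c-commands the pronoun within its binding domain — blocked (Principle B).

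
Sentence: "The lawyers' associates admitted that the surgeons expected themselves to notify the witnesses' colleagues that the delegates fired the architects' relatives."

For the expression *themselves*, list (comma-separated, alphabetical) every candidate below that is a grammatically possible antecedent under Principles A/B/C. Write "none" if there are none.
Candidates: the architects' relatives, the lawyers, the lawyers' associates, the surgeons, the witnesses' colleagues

*themselves* is a reflexive; Principle A requires it to be bound within its binding domain — the clause headed by 'expected'.
— the architects' relatives: object of the clause headed by 'fired'; does not c-command the reflexive — cannot bind it (Principle A).
— the lawyers: possessor inside the subject DP of the matrix clause; does not c-command the reflexive — cannot bind it (Principle A).
— the lawyers' associates: subject of the matrix clause; c-commands the reflexive but lies outside its binding domain — cannot bind it (Principle A).
— the surgeons: subject of the clause headed by 'expected'; c-commands the reflexive within its binding domain — allowed (Principle A).
— the witnesses' colleagues: object of the clause headed by 'notify'; does not c-command the reflexive — cannot bind it (Principle A).

the surgeons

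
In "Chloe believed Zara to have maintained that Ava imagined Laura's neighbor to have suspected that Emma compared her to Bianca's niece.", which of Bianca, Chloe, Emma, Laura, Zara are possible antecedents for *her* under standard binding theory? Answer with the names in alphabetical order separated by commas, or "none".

*her* is a pronoun; Principle B requires it to be free in its binding domain — the clause headed by 'compared'.
— Bianca: possessor inside the second object DP of the clause headed by 'compared'; is c-commanded by the pronoun; coreference would bind this R-expression — blocked (Principle C).
— Chloe: subject of the matrix clause; c-commands the pronoun but lies outside its binding domain — allowed.
— Emma: subject of the clause headed by 'compared'; c-commands the pronoun within its binding domain — blocked (Principle B).
— Laura: possessor inside the subject DP of the clause headed by 'suspected'; does not c-command the pronoun — Principle B does not apply; allowed.
— Zara: subject of the clause headed by 'maintained'; c-commands the pronoun but lies outside its binding domain — allowed.

Chloe, Laura, Zara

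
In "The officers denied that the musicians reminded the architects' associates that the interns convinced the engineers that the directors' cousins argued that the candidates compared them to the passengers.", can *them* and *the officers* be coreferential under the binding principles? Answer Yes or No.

Yes

*the officers* is an R-expression; Principle C requires it to be free (not bound by any c-commanding expression).
— them: object of the clause headed by 'compared'; the pronoun does not c-command the R-expression — coreference allowed.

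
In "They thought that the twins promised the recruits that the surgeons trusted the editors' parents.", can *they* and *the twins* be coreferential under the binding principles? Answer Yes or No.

*the twins* is an R-expression; Principle C requires it to be free (not bound by any c-commanding expression).
— they: subject of the matrix clause; the pronoun c-commands the R-expression — coreference blocked (Principle C).

No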